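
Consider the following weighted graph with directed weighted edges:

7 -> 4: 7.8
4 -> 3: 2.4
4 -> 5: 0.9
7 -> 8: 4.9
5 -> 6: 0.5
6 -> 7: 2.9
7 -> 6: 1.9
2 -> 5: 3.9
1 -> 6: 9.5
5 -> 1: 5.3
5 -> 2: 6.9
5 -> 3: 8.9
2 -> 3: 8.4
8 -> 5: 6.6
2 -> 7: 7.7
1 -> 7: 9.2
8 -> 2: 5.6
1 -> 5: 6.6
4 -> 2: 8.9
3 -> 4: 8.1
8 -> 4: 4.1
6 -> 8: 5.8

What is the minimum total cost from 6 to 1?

16.1

Settle nodes by increasing distance from 6:
6: 0
7: 2.9  (via 6)
8: 5.8  (via 6)
4: 9.9  (via 8)
5: 10.8  (via 4)
2: 11.4  (via 8)
3: 12.3  (via 4)
1: 16.1  (via 5)
Shortest route: 6 → 8 → 4 → 5 → 1 = 16.1.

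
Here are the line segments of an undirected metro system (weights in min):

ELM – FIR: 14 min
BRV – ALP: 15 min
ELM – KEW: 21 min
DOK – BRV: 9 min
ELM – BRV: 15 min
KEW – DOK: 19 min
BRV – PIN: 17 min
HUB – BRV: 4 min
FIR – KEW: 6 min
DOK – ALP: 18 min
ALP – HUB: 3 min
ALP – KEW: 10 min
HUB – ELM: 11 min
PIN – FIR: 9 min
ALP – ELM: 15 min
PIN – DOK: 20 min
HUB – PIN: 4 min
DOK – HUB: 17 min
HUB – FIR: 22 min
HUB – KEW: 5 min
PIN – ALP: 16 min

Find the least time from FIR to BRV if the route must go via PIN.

Best FIR to PIN: FIR–PIN costing 9
Shortest PIN→BRV: PIN–HUB–BRV = 8
Total via PIN: 9 + 8 = 17 min.

17 min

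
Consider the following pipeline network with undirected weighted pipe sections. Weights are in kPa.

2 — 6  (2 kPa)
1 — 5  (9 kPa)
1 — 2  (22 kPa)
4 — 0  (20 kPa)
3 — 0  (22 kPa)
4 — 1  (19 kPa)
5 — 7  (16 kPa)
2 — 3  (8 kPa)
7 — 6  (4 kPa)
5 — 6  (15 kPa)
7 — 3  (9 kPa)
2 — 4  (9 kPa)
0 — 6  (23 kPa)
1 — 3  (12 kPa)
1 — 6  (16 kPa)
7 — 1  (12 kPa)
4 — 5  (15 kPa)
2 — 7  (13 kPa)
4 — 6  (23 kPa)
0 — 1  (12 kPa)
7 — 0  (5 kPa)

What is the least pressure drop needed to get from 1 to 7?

12 kPa

Candidate routes:
1–7: 12 = 12
1–0–7: 12+5 = 17
1–6–7: 16+4 = 20
1–3–7: 12+9 = 21
Cheapest is 1–7 at 12 kPa.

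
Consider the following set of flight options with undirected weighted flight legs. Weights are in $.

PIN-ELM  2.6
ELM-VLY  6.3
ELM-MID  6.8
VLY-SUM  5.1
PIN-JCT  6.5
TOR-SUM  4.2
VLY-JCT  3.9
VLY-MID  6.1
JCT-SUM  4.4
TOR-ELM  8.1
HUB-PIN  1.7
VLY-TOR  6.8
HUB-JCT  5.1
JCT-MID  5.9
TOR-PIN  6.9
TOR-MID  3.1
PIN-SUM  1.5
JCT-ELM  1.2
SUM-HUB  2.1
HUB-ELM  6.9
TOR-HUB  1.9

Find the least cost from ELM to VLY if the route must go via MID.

Best ELM to MID: ELM → MID costing 6.8
Shortest MID→VLY: MID → VLY = 6.1
Total via MID: 6.8 + 6.1 = $12.9.

$12.9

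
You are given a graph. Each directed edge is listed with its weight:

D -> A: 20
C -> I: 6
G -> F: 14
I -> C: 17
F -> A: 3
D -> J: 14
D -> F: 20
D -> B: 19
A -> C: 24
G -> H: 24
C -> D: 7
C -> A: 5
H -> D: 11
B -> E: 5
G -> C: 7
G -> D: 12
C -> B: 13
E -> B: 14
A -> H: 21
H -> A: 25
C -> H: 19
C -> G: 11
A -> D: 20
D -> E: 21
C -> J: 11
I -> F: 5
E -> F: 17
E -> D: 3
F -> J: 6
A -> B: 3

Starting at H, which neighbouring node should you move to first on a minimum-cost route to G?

Enumerating some paths:
H–D–F–A–C–G: 11+20+3+24+11 = 69
H–D–A–C–G: 11+20+24+11 = 66
H–A–C–G: 25+24+11 = 60
The minimum is 60 via H–A–C–G.
So from H the first move is to A.

A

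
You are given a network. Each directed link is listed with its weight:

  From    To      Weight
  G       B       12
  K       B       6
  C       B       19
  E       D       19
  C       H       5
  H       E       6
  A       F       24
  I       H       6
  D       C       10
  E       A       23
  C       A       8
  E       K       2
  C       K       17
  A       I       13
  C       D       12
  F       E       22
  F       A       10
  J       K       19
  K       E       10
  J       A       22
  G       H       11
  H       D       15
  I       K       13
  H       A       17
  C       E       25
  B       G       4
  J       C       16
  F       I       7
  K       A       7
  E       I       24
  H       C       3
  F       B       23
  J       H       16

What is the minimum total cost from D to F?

42

Settle nodes by increasing distance from D:
D: 0
C: 10  (via D)
H: 15  (via C)
A: 18  (via C)
E: 21  (via H)
K: 23  (via E)
B: 29  (via C)
I: 31  (via A)
G: 33  (via B)
F: 42  (via A)
Shortest route: D–C–A–F = 42.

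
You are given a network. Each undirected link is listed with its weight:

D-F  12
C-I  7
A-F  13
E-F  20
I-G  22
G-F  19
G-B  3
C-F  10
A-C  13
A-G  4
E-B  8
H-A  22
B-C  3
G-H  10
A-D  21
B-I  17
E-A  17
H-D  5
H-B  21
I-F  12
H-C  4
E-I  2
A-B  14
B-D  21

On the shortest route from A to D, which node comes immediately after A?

Enumerating some paths:
A - F - D: 13+12 = 25
A - D: 21 = 21
A - G - H - D: 4+10+5 = 19
A - C - H - D: 13+4+5 = 22
Cheapest is A - G - H - D at 19.
So from A the first move is to G.

G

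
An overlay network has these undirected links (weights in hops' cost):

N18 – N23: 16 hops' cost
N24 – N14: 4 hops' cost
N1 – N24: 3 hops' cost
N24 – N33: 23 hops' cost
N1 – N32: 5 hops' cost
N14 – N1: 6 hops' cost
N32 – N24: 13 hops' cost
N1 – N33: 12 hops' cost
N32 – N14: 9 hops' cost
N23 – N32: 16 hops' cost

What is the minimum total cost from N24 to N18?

Settle nodes by increasing distance from N24:
N24: 0
N1: 3  (via N24)
N14: 4  (via N24)
N32: 8  (via N1)
N33: 15  (via N1)
N23: 24  (via N32)
N18: 40  (via N23)
Shortest route: N24–N1–N32–N23–N18 = 40 hops' cost.

40 hops' cost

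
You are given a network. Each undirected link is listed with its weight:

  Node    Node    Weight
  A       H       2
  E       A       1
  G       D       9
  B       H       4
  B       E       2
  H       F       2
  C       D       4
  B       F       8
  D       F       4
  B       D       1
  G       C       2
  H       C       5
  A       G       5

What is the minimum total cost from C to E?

7

Settle nodes by increasing distance from C:
C: 0
G: 2  (via C)
D: 4  (via C)
B: 5  (via D)
H: 5  (via C)
A: 7  (via G)
E: 7  (via B)
Shortest route: C–D–B–E = 7.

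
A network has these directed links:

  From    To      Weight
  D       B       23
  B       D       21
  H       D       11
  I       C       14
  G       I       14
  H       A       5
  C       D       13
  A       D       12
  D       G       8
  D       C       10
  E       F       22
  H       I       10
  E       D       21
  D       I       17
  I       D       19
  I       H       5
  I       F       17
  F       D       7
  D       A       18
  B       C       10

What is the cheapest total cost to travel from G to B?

Candidate routes:
G - I - H - A - D - B: 14+5+5+12+23 = 59
G - I - H - D - B: 14+5+11+23 = 53
G - I - D - B: 14+19+23 = 56
Cheapest is G - I - H - D - B at 53.

53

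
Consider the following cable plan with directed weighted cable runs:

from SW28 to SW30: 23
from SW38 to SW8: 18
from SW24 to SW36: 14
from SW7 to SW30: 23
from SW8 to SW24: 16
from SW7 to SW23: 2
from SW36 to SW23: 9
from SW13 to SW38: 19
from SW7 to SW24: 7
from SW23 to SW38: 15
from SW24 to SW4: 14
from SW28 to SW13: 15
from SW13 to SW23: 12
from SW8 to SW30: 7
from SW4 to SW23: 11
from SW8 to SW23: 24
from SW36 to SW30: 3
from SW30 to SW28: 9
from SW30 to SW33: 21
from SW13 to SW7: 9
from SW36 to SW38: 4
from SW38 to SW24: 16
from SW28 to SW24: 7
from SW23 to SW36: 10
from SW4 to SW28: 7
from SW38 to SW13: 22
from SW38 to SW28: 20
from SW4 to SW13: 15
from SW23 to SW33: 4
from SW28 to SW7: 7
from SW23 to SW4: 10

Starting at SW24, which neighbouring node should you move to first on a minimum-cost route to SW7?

SW4

Compare a few routes:
SW24 - SW4 - SW28 - SW7: 14+7+7 = 28
SW24 - SW4 - SW28 - SW13 - SW7: 14+7+15+9 = 45
SW24 - SW36 - SW30 - SW28 - SW7: 14+3+9+7 = 33
SW24 - SW4 - SW13 - SW7: 14+15+9 = 38
The minimum is 28 via SW24 - SW4 - SW28 - SW7.
So from SW24 the first move is to SW4.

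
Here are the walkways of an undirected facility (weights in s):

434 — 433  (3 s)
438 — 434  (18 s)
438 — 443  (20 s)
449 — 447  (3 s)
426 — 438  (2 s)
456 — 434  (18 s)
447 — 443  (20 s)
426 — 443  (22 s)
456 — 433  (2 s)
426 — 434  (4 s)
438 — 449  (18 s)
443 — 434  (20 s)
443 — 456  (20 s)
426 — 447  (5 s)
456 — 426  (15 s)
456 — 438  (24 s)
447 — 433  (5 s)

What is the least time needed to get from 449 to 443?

Running Dijkstra from 449:
449: 0
447: 3  (via 449)
433: 8  (via 447)
426: 8  (via 447)
438: 10  (via 426)
456: 10  (via 433)
434: 11  (via 433)
443: 23  (via 447)
Shortest route: 449 → 447 → 443 = 23 s.

23 s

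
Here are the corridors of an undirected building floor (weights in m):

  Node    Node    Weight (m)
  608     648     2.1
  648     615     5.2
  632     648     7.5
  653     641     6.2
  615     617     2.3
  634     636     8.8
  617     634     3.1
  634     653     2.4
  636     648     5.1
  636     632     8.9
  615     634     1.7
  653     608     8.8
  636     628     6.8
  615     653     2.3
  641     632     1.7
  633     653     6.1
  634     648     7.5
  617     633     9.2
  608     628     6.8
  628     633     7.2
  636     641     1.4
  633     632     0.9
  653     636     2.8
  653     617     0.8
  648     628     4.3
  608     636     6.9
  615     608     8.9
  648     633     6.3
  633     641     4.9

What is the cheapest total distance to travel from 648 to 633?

Candidate routes:
648 - 636 - 641 - 632 - 633: 5.1+1.4+1.7+0.9 = 9.1
648 - 636 - 641 - 633: 5.1+1.4+4.9 = 11.4
648 - 632 - 633: 7.5+0.9 = 8.4
648 - 633: 6.3 = 6.3
Cheapest is 648 - 633 at 6.3 m.

6.3 m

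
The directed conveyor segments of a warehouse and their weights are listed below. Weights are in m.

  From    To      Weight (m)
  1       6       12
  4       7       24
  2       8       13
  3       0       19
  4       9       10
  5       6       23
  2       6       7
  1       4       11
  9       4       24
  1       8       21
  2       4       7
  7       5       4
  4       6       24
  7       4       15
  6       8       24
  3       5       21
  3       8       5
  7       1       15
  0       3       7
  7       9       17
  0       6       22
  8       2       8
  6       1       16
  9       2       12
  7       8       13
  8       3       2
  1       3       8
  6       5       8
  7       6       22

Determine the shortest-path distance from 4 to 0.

Compare a few routes:
4 → 7 → 8 → 3 → 0: 24+13+2+19 = 58
4 → 9 → 2 → 8 → 3 → 0: 10+12+13+2+19 = 56
The minimum is 56 m via 4 → 9 → 2 → 8 → 3 → 0.

56 m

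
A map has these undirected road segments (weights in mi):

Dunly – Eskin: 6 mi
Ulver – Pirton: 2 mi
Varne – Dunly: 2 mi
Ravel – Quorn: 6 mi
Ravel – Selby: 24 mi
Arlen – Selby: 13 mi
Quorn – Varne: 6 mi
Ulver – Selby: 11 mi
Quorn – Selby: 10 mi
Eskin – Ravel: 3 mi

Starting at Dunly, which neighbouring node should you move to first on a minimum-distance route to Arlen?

Enumerating some paths:
Dunly → Varne → Quorn → Ravel → Selby → Arlen: 2+6+6+24+13 = 51
Dunly → Eskin → Ravel → Quorn → Selby → Arlen: 6+3+6+10+13 = 38
Dunly → Varne → Quorn → Selby → Arlen: 2+6+10+13 = 31
Dunly → Eskin → Ravel → Selby → Arlen: 6+3+24+13 = 46
Cheapest is Dunly → Varne → Quorn → Selby → Arlen at 31 mi.
So from Dunly the first move is to Varne.

Varne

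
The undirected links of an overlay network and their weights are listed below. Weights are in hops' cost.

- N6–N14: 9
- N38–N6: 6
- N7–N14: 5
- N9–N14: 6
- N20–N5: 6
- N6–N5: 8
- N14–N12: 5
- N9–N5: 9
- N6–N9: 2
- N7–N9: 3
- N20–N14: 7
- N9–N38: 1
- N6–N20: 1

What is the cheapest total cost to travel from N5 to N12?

18 hops' cost

Shortest distances from N5:
N5: 0
N20: 6  (via N5)
N6: 7  (via N20)
N9: 9  (via N5)
N38: 10  (via N9)
N7: 12  (via N9)
N14: 13  (via N20)
N12: 18  (via N14)
Shortest route: N5–N20–N14–N12 = 18 hops' cost.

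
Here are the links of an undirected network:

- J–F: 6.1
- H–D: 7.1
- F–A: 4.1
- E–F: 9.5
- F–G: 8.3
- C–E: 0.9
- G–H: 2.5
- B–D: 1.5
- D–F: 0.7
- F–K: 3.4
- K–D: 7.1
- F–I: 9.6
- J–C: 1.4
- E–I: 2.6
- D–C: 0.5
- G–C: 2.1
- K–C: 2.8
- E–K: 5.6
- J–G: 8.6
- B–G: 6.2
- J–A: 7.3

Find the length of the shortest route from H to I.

8.1

Enumerating some paths:
H - G - B - D - C - E - I: 2.5+6.2+1.5+0.5+0.9+2.6 = 14.2
H - D - C - E - I: 7.1+0.5+0.9+2.6 = 11.1
H - G - C - E - I: 2.5+2.1+0.9+2.6 = 8.1
H - G - C - D - F - I: 2.5+2.1+0.5+0.7+9.6 = 15.4
The minimum is 8.1 via H - G - C - E - I.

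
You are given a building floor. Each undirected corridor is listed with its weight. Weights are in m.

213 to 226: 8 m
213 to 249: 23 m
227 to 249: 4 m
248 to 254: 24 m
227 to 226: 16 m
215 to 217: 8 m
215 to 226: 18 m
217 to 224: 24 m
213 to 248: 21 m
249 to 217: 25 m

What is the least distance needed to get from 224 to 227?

Running Dijkstra from 224:
224: 0
217: 24  (via 224)
215: 32  (via 217)
249: 49  (via 217)
226: 50  (via 215)
227: 53  (via 249)
Shortest route: 224–217–249–227 = 53 m.

53 m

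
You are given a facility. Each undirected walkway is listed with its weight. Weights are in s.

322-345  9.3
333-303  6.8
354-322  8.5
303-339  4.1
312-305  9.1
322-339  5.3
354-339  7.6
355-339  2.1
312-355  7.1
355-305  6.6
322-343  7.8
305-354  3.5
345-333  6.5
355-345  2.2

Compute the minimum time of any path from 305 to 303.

Enumerating some paths:
305–354–322–339–303: 3.5+8.5+5.3+4.1 = 21.4
305–354–339–303: 3.5+7.6+4.1 = 15.2
305–355–339–303: 6.6+2.1+4.1 = 12.8
Cheapest is 305–355–339–303 at 12.8 s.

12.8 s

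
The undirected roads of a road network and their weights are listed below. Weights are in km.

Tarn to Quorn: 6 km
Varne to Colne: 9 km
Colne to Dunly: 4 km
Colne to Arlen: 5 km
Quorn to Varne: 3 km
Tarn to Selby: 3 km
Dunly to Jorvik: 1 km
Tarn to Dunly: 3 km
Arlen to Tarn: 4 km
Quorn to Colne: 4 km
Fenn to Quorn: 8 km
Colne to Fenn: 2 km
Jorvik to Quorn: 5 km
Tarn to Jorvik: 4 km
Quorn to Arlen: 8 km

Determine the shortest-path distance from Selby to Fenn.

Candidate routes:
Selby–Tarn–Jorvik–Dunly–Colne–Fenn: 3+4+1+4+2 = 14
Selby–Tarn–Dunly–Colne–Fenn: 3+3+4+2 = 12
Cheapest is Selby–Tarn–Dunly–Colne–Fenn at 12 km.

12 km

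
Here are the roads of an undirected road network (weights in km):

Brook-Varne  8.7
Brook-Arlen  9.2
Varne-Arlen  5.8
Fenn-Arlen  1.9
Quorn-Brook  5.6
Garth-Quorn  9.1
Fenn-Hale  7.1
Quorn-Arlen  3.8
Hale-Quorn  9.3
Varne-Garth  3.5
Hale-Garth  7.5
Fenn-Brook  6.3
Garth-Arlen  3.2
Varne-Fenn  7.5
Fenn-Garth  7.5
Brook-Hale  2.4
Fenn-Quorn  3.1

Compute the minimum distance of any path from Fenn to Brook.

6.3 km

Enumerating some paths:
Fenn–Quorn–Brook: 3.1+5.6 = 8.7
Fenn–Brook: 6.3 = 6.3
Fenn–Hale–Brook: 7.1+2.4 = 9.5
Cheapest is Fenn–Brook at 6.3 km.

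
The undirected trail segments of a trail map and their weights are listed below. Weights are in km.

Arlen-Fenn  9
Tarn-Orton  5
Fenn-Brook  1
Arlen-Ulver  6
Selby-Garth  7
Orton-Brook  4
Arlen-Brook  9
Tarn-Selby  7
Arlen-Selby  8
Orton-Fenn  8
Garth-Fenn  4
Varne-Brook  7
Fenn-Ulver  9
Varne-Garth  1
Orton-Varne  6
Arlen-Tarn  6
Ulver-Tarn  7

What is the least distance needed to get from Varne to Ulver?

Compare a few routes:
Varne → Orton → Tarn → Ulver: 6+5+7 = 18
Varne → Brook → Fenn → Ulver: 7+1+9 = 17
Varne → Garth → Fenn → Ulver: 1+4+9 = 14
The minimum is 14 km via Varne → Garth → Fenn → Ulver.

14 km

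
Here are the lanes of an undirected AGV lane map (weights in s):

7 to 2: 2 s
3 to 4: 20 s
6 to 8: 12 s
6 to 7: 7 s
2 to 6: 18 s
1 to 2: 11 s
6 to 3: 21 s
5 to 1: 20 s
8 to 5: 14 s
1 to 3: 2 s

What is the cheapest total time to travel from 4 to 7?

Compare a few routes:
4 - 3 - 1 - 2 - 6 - 7: 20+2+11+18+7 = 58
4 - 3 - 6 - 7: 20+21+7 = 48
4 - 3 - 1 - 2 - 7: 20+2+11+2 = 35
The minimum is 35 s via 4 - 3 - 1 - 2 - 7.

35 s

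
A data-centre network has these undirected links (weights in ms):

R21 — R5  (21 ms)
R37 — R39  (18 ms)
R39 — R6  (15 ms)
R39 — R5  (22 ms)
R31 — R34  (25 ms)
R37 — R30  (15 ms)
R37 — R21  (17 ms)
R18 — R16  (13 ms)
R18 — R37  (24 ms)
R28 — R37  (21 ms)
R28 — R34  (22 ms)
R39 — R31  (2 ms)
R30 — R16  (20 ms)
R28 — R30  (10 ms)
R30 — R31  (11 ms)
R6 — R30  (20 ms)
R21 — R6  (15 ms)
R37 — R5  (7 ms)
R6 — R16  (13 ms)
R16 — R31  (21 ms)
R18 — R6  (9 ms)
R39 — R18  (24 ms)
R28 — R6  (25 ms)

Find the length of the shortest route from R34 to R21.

57 ms

Compare a few routes:
R34–R28–R37–R21: 22+21+17 = 60
R34–R31–R39–R6–R21: 25+2+15+15 = 57
R34–R28–R6–R21: 22+25+15 = 62
Cheapest is R34–R31–R39–R6–R21 at 57 ms.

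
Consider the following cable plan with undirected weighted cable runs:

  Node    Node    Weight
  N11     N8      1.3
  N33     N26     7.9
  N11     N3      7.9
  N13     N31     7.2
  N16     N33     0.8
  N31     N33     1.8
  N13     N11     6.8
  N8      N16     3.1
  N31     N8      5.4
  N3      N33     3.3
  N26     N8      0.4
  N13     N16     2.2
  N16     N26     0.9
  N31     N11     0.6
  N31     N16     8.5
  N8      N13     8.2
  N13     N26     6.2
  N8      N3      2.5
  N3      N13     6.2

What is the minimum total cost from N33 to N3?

Running Dijkstra from N33:
N33: 0
N16: 0.8  (via N33)
N26: 1.7  (via N16)
N31: 1.8  (via N33)
N8: 2.1  (via N26)
N11: 2.4  (via N31)
N13: 3  (via N16)
N3: 3.3  (via N33)
Shortest route: N33 → N3 = 3.3.

3.3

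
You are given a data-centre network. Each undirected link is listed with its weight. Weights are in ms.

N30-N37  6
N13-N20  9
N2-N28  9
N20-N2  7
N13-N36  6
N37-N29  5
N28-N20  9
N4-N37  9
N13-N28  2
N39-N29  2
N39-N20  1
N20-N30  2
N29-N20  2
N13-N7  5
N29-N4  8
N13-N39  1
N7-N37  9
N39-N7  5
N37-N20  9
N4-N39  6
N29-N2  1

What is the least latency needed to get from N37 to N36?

Compare a few routes:
N37 → N29 → N20 → N39 → N13 → N36: 5+2+1+1+6 = 15
N37 → N29 → N39 → N13 → N36: 5+2+1+6 = 14
N37 → N30 → N20 → N39 → N13 → N36: 6+2+1+1+6 = 16
The minimum is 14 ms via N37 → N29 → N39 → N13 → N36.

14 ms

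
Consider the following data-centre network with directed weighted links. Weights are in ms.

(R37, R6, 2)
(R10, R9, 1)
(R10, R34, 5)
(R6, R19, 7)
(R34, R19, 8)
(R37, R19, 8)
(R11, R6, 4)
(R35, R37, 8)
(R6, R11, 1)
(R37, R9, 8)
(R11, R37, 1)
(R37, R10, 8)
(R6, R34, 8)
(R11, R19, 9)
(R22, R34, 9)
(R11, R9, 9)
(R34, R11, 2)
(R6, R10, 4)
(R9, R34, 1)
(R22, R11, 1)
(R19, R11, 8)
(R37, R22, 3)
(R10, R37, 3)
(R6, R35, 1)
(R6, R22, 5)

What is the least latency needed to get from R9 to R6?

6 ms

Running Dijkstra from R9:
R9: 0
R34: 1  (via R9)
R11: 3  (via R34)
R37: 4  (via R11)
R6: 6  (via R37)
Shortest route: R9–R34–R11–R37–R6 = 6 ms.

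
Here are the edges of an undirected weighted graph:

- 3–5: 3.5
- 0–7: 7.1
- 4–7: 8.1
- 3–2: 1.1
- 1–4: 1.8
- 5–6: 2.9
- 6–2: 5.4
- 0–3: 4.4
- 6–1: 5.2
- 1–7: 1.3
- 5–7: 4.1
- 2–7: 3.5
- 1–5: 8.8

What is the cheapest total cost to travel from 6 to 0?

Enumerating some paths:
6–2–3–0: 5.4+1.1+4.4 = 10.9
6–5–3–0: 2.9+3.5+4.4 = 10.8
6–1–7–0: 5.2+1.3+7.1 = 13.6
The minimum is 10.8 via 6–5–3–0.

10.8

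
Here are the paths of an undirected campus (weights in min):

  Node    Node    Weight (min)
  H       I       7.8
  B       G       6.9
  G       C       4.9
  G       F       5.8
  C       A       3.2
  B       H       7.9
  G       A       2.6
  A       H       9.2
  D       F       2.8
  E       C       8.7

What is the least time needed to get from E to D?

Compare a few routes:
E–C–A–H–B–G–F–D: 8.7+3.2+9.2+7.9+6.9+5.8+2.8 = 44.5
E–C–G–F–D: 8.7+4.9+5.8+2.8 = 22.2
E–C–A–G–F–D: 8.7+3.2+2.6+5.8+2.8 = 23.1
The minimum is 22.2 min via E–C–G–F–D.

22.2 min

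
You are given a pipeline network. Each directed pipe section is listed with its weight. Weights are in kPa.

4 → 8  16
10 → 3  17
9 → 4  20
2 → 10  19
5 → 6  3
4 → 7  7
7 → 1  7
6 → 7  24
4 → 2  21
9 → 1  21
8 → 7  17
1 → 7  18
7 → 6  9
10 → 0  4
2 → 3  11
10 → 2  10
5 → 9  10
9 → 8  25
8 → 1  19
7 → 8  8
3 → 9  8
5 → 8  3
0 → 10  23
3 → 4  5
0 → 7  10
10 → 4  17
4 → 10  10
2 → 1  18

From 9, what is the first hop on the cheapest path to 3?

Enumerating some paths:
9–4–10–3: 20+10+17 = 47
9–4–10–2–3: 20+10+10+11 = 51
9–4–2–10–3: 20+21+19+17 = 77
9–4–2–3: 20+21+11 = 52
Cheapest is 9–4–10–3 at 47 kPa.
So from 9 the first move is to 4.

4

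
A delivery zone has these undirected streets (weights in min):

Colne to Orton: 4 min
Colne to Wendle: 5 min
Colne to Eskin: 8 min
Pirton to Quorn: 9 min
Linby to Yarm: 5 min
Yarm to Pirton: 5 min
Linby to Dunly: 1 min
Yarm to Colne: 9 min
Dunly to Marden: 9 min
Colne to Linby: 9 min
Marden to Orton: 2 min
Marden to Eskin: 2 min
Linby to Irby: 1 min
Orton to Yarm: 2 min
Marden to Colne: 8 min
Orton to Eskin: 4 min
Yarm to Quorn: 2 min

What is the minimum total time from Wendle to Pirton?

16 min

Enumerating some paths:
Wendle–Colne–Orton–Yarm–Pirton: 5+4+2+5 = 16
Wendle–Colne–Marden–Orton–Yarm–Pirton: 5+8+2+2+5 = 22
Wendle–Colne–Yarm–Pirton: 5+9+5 = 19
Wendle–Colne–Orton–Yarm–Quorn–Pirton: 5+4+2+2+9 = 22
The minimum is 16 min via Wendle–Colne–Orton–Yarm–Pirton.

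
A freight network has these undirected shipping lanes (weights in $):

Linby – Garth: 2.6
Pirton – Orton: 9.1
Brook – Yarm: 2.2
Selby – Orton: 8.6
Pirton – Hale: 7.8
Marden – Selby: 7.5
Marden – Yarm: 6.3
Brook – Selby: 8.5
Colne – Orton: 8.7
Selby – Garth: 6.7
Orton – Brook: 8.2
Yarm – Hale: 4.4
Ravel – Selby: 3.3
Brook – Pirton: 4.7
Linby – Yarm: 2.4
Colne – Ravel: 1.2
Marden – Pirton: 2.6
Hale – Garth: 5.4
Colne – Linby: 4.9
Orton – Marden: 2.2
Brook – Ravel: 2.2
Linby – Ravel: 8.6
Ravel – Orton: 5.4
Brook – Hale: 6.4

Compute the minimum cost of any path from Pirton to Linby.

Shortest distances from Pirton:
Pirton: 0
Marden: 2.6  (via Pirton)
Brook: 4.7  (via Pirton)
Orton: 4.8  (via Marden)
Yarm: 6.9  (via Brook)
Ravel: 6.9  (via Brook)
Hale: 7.8  (via Pirton)
Colne: 8.1  (via Ravel)
Linby: 9.3  (via Yarm)
Shortest route: Pirton → Brook → Yarm → Linby = $9.3.

$9.3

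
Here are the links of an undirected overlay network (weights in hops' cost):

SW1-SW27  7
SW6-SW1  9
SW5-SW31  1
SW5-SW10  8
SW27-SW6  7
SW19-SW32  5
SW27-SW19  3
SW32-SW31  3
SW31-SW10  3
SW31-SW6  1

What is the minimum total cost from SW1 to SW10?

13 hops' cost

Running Dijkstra from SW1:
SW1: 0
SW27: 7  (via SW1)
SW6: 9  (via SW1)
SW19: 10  (via SW27)
SW31: 10  (via SW6)
SW5: 11  (via SW31)
SW32: 13  (via SW31)
SW10: 13  (via SW31)
Shortest route: SW1 → SW6 → SW31 → SW10 = 13 hops' cost.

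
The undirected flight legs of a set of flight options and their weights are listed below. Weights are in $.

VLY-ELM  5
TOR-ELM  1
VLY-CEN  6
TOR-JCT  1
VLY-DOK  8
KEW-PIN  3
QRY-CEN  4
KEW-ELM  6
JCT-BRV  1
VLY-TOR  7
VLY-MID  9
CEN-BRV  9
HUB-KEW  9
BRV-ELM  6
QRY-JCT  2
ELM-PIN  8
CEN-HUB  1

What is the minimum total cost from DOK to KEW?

Compare a few routes:
DOK–VLY–TOR–ELM–KEW: 8+7+1+6 = 22
DOK–VLY–ELM–KEW: 8+5+6 = 19
The minimum is $19 via DOK–VLY–ELM–KEW.

$19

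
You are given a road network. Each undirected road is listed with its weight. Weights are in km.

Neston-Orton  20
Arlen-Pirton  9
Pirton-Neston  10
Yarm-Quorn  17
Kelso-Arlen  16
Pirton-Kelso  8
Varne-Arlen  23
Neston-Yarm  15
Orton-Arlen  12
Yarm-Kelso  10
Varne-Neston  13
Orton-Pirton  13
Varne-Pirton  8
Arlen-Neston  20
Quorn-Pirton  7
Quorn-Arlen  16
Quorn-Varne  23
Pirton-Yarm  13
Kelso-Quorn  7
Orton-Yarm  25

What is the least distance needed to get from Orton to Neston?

20 km

Candidate routes:
Orton → Pirton → Neston: 13+10 = 23
Orton → Neston: 20 = 20
Orton → Arlen → Pirton → Neston: 12+9+10 = 31
The minimum is 20 km via Orton → Neston.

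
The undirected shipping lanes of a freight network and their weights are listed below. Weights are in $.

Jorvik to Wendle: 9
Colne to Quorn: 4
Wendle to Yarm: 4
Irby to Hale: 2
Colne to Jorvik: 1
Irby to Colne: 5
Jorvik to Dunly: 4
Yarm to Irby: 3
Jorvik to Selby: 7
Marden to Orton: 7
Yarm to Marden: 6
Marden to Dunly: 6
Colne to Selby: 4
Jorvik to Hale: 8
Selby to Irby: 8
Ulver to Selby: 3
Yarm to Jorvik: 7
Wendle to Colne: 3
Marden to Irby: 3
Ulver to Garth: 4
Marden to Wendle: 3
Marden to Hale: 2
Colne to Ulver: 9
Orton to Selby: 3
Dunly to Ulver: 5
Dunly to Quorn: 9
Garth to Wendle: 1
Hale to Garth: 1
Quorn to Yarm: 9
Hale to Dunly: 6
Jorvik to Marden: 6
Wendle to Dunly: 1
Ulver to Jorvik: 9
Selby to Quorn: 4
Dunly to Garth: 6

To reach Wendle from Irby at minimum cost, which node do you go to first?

Compare a few routes:
Irby → Yarm → Wendle: 3+4 = 7
Irby → Hale → Marden → Wendle: 2+2+3 = 7
Irby → Marden → Wendle: 3+3 = 6
Irby → Hale → Garth → Wendle: 2+1+1 = 4
Cheapest is Irby → Hale → Garth → Wendle at $4.
So from Irby the first move is to Hale.

Hale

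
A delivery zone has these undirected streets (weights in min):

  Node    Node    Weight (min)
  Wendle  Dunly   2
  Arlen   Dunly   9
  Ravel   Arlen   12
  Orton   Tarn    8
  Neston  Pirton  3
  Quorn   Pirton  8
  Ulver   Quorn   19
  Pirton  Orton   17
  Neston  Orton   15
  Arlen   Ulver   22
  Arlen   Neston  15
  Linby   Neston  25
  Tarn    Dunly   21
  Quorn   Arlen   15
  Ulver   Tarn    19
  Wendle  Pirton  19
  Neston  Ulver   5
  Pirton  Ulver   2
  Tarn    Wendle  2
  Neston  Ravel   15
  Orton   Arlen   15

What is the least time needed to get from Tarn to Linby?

48 min

Running Dijkstra from Tarn:
Tarn: 0
Wendle: 2  (via Tarn)
Dunly: 4  (via Wendle)
Orton: 8  (via Tarn)
Arlen: 13  (via Dunly)
Ulver: 19  (via Tarn)
Pirton: 21  (via Wendle)
Neston: 23  (via Orton)
Ravel: 25  (via Arlen)
Quorn: 28  (via Arlen)
Linby: 48  (via Neston)
Shortest route: Tarn → Orton → Neston → Linby = 48 min.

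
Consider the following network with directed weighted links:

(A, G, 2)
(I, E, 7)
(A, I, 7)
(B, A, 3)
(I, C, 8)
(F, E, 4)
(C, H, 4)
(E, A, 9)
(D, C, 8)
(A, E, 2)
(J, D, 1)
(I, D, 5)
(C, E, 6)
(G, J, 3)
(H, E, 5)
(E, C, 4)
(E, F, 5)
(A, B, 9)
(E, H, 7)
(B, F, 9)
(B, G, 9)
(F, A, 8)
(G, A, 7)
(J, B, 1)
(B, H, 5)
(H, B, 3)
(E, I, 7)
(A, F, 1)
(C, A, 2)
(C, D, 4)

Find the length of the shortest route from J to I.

Candidate routes:
J → B → A → I: 1+3+7 = 11
J → B → A → E → I: 1+3+2+7 = 13
The minimum is 11 via J → B → A → I.

11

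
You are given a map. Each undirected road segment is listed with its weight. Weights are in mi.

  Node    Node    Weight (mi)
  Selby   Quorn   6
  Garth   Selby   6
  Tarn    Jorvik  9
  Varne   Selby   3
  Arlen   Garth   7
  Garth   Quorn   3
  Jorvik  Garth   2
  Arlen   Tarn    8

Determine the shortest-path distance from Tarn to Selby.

17 mi

Enumerating some paths:
Tarn → Jorvik → Garth → Quorn → Selby: 9+2+3+6 = 20
Tarn → Arlen → Garth → Selby: 8+7+6 = 21
Tarn → Jorvik → Garth → Selby: 9+2+6 = 17
Cheapest is Tarn → Jorvik → Garth → Selby at 17 mi.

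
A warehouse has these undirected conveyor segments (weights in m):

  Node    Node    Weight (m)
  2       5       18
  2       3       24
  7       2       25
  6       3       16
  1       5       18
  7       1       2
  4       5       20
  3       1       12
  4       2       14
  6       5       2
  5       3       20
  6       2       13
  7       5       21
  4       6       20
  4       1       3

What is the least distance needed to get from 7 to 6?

22 m

Running Dijkstra from 7:
7: 0
1: 2  (via 7)
4: 5  (via 1)
3: 14  (via 1)
2: 19  (via 4)
5: 20  (via 1)
6: 22  (via 5)
Shortest route: 7 → 1 → 5 → 6 = 22 m.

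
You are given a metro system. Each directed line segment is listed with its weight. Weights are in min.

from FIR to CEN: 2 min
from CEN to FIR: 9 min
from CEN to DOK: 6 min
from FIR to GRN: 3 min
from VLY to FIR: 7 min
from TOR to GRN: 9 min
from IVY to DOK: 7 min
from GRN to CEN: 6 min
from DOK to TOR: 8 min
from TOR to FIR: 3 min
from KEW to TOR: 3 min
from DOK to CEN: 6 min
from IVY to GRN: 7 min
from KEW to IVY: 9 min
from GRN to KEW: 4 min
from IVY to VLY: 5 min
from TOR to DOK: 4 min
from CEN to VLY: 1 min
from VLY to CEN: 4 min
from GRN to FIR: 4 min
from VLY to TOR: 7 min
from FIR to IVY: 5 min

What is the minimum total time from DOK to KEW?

18 min

Compare a few routes:
DOK–TOR–FIR–GRN–KEW: 8+3+3+4 = 18
DOK–CEN–VLY–FIR–GRN–KEW: 6+1+7+3+4 = 21
DOK–TOR–GRN–KEW: 8+9+4 = 21
Cheapest is DOK–TOR–FIR–GRN–KEW at 18 min.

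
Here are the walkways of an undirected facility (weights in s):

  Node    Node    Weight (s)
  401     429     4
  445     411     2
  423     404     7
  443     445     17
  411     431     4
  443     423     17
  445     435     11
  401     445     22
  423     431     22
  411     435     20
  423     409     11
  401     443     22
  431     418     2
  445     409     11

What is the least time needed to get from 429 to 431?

32 s

Running Dijkstra from 429:
429: 0
401: 4  (via 429)
445: 26  (via 401)
443: 26  (via 401)
411: 28  (via 445)
431: 32  (via 411)
Shortest route: 429–401–445–411–431 = 32 s.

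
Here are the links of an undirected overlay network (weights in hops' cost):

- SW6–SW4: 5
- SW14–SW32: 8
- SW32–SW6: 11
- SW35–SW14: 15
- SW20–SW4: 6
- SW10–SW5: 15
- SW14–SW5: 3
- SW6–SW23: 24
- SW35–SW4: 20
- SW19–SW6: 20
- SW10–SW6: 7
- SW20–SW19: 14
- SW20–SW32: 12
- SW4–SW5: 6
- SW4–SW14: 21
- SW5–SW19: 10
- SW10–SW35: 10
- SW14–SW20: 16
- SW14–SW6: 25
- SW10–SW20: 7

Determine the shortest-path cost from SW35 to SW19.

28 hops' cost

Enumerating some paths:
SW35–SW10–SW20–SW19: 10+7+14 = 31
SW35–SW14–SW5–SW19: 15+3+10 = 28
Cheapest is SW35–SW14–SW5–SW19 at 28 hops' cost.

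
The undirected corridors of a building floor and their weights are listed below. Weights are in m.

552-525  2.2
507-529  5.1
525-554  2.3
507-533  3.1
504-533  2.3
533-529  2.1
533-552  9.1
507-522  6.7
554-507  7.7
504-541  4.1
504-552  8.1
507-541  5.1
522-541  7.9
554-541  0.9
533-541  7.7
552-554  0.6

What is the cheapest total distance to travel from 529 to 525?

Candidate routes:
529 → 533 → 504 → 541 → 554 → 552 → 525: 2.1+2.3+4.1+0.9+0.6+2.2 = 12.2
529 → 533 → 504 → 541 → 554 → 525: 2.1+2.3+4.1+0.9+2.3 = 11.7
Cheapest is 529 → 533 → 504 → 541 → 554 → 525 at 11.7 m.

11.7 m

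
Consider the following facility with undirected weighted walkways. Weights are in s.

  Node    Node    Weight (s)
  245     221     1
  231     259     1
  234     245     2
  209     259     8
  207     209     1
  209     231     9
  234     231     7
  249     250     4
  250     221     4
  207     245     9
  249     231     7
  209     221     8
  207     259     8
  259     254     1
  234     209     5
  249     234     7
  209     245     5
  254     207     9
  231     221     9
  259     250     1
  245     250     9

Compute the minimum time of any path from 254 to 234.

9 s

Enumerating some paths:
254–259–250–245–234: 1+1+9+2 = 13
254–259–231–234: 1+1+7 = 9
254–259–250–249–234: 1+1+4+7 = 13
The minimum is 9 s via 254–259–231–234.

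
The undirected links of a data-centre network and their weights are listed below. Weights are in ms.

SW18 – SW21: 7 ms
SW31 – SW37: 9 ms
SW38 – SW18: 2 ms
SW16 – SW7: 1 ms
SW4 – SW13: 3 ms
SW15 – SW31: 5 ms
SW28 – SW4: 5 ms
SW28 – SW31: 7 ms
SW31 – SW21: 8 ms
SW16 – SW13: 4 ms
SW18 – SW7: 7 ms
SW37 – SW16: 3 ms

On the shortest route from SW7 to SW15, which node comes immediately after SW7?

Candidate routes:
SW7 → SW18 → SW21 → SW31 → SW15: 7+7+8+5 = 27
SW7 → SW16 → SW37 → SW31 → SW15: 1+3+9+5 = 18
SW7 → SW16 → SW13 → SW4 → SW28 → SW31 → SW15: 1+4+3+5+7+5 = 25
The minimum is 18 ms via SW7 → SW16 → SW37 → SW31 → SW15.
So from SW7 the first move is to SW16.

SW16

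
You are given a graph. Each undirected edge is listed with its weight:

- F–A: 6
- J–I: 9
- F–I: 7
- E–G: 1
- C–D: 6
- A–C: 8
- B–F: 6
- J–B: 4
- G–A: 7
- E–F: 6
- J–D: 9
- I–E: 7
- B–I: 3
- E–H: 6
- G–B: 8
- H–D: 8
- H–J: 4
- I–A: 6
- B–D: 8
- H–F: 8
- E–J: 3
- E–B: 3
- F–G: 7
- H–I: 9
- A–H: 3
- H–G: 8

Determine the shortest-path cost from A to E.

Compare a few routes:
A → H → G → E: 3+8+1 = 12
A → G → E: 7+1 = 8
A → H → J → E: 3+4+3 = 10
A → H → E: 3+6 = 9
The minimum is 8 via A → G → E.

8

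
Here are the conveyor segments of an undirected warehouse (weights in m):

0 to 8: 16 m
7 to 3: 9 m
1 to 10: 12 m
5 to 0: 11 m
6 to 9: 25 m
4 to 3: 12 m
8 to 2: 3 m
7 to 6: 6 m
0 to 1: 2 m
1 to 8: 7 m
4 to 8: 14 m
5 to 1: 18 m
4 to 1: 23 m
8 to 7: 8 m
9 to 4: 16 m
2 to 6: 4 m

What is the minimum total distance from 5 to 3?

37 m

Compare a few routes:
5–0–1–8–2–6–7–3: 11+2+7+3+4+6+9 = 42
5–0–1–8–7–3: 11+2+7+8+9 = 37
5–1–8–7–3: 18+7+8+9 = 42
The minimum is 37 m via 5–0–1–8–7–3.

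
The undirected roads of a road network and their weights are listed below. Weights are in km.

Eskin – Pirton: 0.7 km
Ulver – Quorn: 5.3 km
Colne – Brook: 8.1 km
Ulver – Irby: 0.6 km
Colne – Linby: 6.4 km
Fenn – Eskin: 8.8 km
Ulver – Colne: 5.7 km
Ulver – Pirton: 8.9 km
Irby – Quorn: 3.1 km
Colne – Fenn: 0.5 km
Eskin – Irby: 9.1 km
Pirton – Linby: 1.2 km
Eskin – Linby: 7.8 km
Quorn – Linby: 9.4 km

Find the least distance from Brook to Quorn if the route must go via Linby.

Shortest Brook→Linby: Brook → Colne → Linby = 14.5
Shortest Linby→Quorn: Linby → Quorn = 9.4
Total via Linby: 14.5 + 9.4 = 23.9 km.

23.9 km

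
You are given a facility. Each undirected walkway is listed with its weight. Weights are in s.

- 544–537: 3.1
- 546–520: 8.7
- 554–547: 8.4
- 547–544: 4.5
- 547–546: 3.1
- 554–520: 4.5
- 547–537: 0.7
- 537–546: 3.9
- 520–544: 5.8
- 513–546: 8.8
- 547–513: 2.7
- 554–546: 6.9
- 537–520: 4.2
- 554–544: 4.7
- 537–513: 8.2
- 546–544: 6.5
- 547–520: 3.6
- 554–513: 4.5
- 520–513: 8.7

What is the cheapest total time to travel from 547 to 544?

3.8 s

Compare a few routes:
547 → 520 → 544: 3.6+5.8 = 9.4
547 → 537 → 544: 0.7+3.1 = 3.8
547 → 544: 4.5 = 4.5
The minimum is 3.8 s via 547 → 537 → 544.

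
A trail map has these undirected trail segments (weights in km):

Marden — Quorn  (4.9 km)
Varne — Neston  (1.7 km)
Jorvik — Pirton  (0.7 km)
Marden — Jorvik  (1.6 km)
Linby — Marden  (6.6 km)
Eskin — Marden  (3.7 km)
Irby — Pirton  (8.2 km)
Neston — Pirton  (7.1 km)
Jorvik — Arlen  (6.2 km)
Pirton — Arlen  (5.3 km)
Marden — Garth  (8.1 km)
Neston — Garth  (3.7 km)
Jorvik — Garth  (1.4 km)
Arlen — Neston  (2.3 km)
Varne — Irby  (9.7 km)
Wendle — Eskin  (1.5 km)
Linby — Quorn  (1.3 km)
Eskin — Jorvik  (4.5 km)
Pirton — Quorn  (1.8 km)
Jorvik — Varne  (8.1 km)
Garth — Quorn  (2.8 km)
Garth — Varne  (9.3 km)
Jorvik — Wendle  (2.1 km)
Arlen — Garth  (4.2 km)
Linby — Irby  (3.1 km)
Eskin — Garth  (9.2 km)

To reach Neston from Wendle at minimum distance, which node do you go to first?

Enumerating some paths:
Wendle → Jorvik → Pirton → Arlen → Neston: 2.1+0.7+5.3+2.3 = 10.4
Wendle → Jorvik → Garth → Arlen → Neston: 2.1+1.4+4.2+2.3 = 10
Wendle → Jorvik → Garth → Neston: 2.1+1.4+3.7 = 7.2
Wendle → Jorvik → Pirton → Neston: 2.1+0.7+7.1 = 9.9
The minimum is 7.2 km via Wendle → Jorvik → Garth → Neston.
So from Wendle the first move is to Jorvik.

Jorvik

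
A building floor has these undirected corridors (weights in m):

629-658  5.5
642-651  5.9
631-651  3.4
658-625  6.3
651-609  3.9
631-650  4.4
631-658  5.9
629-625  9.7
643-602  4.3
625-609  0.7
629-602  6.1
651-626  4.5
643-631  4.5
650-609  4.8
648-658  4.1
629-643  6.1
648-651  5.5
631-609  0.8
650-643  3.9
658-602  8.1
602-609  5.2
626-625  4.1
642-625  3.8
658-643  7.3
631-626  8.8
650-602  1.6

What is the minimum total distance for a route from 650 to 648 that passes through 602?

Best 650 to 602: 650–602 costing 1.6
Best 602 to 648: 602–658–648 costing 12.2
Total via 602: 1.6 + 12.2 = 13.8 m.

13.8 m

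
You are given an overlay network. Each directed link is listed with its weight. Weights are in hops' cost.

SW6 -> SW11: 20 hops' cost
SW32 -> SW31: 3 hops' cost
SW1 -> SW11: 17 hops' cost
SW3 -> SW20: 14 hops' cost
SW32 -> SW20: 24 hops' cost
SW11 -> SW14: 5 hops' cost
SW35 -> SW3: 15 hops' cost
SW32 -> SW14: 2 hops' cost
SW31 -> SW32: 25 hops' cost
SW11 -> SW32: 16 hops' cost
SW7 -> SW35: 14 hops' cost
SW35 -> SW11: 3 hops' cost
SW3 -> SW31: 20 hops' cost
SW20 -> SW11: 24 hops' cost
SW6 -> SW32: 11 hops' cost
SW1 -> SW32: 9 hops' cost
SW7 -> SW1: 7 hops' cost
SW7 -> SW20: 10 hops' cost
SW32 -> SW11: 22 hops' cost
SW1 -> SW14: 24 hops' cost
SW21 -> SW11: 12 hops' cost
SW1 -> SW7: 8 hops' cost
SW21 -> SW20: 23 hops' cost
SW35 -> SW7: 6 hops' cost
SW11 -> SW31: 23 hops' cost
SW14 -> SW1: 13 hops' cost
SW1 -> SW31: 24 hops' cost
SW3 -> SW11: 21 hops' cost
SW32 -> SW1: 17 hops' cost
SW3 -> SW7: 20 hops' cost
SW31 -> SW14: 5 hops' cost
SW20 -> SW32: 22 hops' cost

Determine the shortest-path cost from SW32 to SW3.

52 hops' cost

Shortest distances from SW32:
SW32: 0
SW14: 2  (via SW32)
SW31: 3  (via SW32)
SW1: 15  (via SW14)
SW11: 22  (via SW32)
SW7: 23  (via SW1)
SW20: 24  (via SW32)
SW35: 37  (via SW7)
SW3: 52  (via SW35)
Shortest route: SW32 → SW14 → SW1 → SW7 → SW35 → SW3 = 52 hops' cost.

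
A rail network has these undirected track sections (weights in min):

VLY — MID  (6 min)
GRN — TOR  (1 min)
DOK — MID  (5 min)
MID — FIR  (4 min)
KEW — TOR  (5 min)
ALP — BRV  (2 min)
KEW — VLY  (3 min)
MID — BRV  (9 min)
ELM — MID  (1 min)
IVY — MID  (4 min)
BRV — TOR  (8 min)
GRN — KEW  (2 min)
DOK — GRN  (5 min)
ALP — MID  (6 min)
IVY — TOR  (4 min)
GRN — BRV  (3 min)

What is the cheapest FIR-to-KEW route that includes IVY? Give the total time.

15 min

Best FIR to IVY: FIR → MID → IVY costing 8
Shortest IVY→KEW: IVY → TOR → GRN → KEW = 7
Total via IVY: 8 + 7 = 15 min.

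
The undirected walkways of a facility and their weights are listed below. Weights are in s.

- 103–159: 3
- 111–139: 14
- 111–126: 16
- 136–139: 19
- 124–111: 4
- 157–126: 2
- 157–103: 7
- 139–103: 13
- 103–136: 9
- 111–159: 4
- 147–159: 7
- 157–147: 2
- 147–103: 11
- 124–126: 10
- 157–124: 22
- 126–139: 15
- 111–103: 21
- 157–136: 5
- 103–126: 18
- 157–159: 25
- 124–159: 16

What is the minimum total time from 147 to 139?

Running Dijkstra from 147:
147: 0
157: 2  (via 147)
126: 4  (via 157)
159: 7  (via 147)
136: 7  (via 157)
103: 9  (via 157)
111: 11  (via 159)
124: 14  (via 126)
139: 19  (via 126)
Shortest route: 147 → 157 → 126 → 139 = 19 s.

19 s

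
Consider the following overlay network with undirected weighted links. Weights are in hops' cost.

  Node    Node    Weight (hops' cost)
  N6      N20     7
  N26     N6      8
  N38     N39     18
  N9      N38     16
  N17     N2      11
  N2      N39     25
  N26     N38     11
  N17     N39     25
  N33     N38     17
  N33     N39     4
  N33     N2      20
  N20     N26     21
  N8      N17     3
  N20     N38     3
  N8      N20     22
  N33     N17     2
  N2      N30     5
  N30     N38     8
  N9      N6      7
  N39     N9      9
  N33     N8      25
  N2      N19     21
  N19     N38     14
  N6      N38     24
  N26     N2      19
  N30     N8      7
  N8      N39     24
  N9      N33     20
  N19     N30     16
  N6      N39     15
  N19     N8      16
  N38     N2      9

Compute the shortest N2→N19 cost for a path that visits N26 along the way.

44 hops' cost

Best N2 to N26: N2–N26 costing 19
Shortest N26→N19: N26–N38–N19 = 25
Total via N26: 19 + 25 = 44 hops' cost.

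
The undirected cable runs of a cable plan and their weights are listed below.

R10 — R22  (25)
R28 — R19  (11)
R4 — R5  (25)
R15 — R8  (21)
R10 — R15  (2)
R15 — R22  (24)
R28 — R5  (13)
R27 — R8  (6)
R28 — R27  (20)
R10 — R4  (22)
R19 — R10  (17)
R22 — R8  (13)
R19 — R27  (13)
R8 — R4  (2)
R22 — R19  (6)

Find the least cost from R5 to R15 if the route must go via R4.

Shortest R5→R4: R5–R4 = 25
Best R4 to R15: R4–R8–R15 costing 23
Total via R4: 25 + 23 = 48.

48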